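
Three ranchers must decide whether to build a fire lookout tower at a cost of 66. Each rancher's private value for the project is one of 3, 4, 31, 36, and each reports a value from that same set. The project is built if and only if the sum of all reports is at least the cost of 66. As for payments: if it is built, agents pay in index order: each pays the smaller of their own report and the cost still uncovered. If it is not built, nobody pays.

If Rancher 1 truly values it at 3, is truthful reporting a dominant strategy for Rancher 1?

Yes

Check each profile of the others' reports and compare truth against every alternative report.
Others report (31, 31): truth gives 0, best alternative gives -1.
Others report (31, 36): truth gives 0, best alternative gives -1.
Others report (36, 31): truth gives 0, best alternative gives -1.
Others report (36, 36): truth gives 0, best alternative gives -1.
Others report (3, 3): truth gives 0, best alternative gives 0.
Others report (3, 4): truth gives 0, best alternative gives 0.
(Remaining 10 profiles checked similarly; truth is weakly best in each.)
In every case the truthful report is at least as good as any alternative, so it is a dominant strategy.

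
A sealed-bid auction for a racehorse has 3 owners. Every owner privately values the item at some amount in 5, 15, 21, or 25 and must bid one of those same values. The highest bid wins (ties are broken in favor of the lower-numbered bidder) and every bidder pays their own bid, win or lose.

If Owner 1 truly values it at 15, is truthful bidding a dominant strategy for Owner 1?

Consider the case where Owner 2 bids 5 and Owner 3 bids 5.
Truthful bid 15: wins, pays 15, utility 15 - 15 = 0.
Bid 5 instead: wins, pays 5, utility 15 - 5 = 10.
Since 10 > 0, bidding 5 is strictly better here, so truthful bidding is not dominant.

No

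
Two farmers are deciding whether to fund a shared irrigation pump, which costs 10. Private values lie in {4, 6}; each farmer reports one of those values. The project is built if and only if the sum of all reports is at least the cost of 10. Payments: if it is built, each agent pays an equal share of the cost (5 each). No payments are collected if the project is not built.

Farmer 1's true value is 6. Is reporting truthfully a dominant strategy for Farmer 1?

Yes

Check each profile of the others' reports and compare truth against every alternative report.
Others report (4): truth gives 1, best alternative gives 0.
Others report (6): truth gives 1, best alternative gives 1.
In every case the truthful report is at least as good as any alternative, so it is a dominant strategy.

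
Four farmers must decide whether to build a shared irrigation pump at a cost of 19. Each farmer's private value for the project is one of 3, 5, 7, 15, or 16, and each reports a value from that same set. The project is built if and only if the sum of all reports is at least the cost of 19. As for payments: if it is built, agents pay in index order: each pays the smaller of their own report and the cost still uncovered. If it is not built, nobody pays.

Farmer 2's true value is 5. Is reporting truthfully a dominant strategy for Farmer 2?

Consider the case where Farmer 1 reports 3, Farmer 3 reports 3 and Farmer 4 reports 15.
Truthful report 5: project built, pays 5, utility 5 - 5 = 0.
Report 3 instead: project built, pays 3, utility 5 - 3 = 2.
Since 2 > 0, reporting 3 is strictly better here, so truthful reporting is not dominant.

No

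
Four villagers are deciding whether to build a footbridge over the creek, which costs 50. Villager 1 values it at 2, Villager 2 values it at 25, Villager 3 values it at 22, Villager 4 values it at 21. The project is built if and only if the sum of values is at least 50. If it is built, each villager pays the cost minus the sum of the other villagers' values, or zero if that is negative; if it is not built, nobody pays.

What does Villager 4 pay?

1

Total value 70 ≥ cost 50, so the project is built.
The other villagers' values sum to 49.
Cost minus that sum is 50 - 49 = 1.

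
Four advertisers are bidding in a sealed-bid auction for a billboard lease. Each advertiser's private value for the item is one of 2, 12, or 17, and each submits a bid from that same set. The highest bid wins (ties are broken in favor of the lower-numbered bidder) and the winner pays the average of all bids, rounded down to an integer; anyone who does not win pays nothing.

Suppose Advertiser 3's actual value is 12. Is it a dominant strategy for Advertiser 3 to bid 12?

No

Consider the case where Advertiser 1 bids 2, Advertiser 2 bids 2 and Advertiser 4 bids 17.
Truthful bid 12: loses, pays 0, utility 0.
Bid 17 instead: wins, pays 9, utility 12 - 9 = 3.
Since 3 > 0, bidding 17 is strictly better here, so truthful bidding is not dominant.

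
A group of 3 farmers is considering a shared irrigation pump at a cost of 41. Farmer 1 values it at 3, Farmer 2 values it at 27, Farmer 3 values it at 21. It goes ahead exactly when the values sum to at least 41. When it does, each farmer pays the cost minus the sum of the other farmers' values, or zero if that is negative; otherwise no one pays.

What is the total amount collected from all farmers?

28

Total value 51 ≥ cost 41, so it is built.
Farmer 1: others sum to 48; max(0, 41 - 48) = 0.
Farmer 2: others sum to 24; max(0, 41 - 24) = 17.
Farmer 3: others sum to 30; max(0, 41 - 30) = 11.
Total collected = 0 + 17 + 11 = 28.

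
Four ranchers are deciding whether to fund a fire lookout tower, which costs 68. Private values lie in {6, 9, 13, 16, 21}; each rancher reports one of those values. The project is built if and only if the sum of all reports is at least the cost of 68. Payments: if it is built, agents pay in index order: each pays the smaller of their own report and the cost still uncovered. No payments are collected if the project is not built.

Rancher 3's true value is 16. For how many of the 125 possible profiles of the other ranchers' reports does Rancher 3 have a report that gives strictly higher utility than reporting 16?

7

Others report (13, 21, 21): truth gives 0; report 13 gives 3 > 0. Violating.
Others report (16, 21, 21): truth gives 0; report 13 gives 3 > 0. Violating.
Others report (21, 13, 21): truth gives 0; report 13 gives 3 > 0. Violating.
Others report (21, 16, 21): truth gives 0; report 13 gives 3 > 0. Violating.
Others report (6, 6, 6): truth gives 0; no alternative beats it.
Others report (6, 6, 9): truth gives 0; no alternative beats it.
(Checking all 125 profiles: 7 have a profitable deviation, 118 do not.)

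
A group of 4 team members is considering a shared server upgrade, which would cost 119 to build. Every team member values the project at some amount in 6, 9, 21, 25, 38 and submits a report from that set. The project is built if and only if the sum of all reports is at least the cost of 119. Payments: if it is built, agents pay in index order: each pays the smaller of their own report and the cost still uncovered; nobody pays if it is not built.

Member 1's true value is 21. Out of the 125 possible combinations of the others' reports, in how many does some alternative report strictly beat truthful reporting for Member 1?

1

Others report (38, 38, 38): truth gives 0; report 6 gives 15 > 0. Violating.
Others report (6, 6, 6): truth gives 0; no alternative beats it.
Others report (6, 6, 9): truth gives 0; no alternative beats it.
(Checking all 125 profiles: 1 has a profitable deviation, 124 do not.)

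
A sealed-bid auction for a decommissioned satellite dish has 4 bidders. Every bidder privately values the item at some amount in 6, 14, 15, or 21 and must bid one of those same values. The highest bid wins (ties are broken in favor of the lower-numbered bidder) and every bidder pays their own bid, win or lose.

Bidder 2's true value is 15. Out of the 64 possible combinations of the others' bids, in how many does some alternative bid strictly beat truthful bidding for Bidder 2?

Others bid (6, 6, 6): truth gives 0; bid 14 gives 1 > 0. Violating.
Others bid (6, 6, 14): truth gives 0; bid 14 gives 1 > 0. Violating.
Others bid (6, 6, 21): truth gives -15; bid 6 gives -6 > -15. Violating.
Others bid (6, 14, 6): truth gives 0; bid 14 gives 1 > 0. Violating.
Others bid (6, 6, 15): truth gives 0; no alternative beats it.
Others bid (6, 14, 15): truth gives 0; no alternative beats it.
(Checking all 64 profiles: 50 have a profitable deviation, 14 do not.)

50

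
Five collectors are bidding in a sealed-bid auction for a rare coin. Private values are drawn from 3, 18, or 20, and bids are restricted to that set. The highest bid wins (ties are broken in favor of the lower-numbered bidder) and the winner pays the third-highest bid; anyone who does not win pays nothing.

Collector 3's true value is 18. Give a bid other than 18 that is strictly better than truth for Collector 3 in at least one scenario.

Suppose Collector 1 bids 3, Collector 2 bids 3, Collector 4 bids 3 and Collector 5 bids 20.
Bid 18: loses, pays 0, utility 0.
Bid 20: wins, pays 3, utility 18 - 3 = 15.
So bidding 20 beats truth here (15 > 0).

20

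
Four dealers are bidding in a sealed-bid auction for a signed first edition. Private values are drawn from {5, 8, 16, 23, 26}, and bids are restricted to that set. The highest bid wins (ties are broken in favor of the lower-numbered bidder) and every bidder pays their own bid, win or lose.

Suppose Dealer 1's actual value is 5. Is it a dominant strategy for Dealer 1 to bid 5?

Consider the case where Dealer 2 bids 5, Dealer 3 bids 5 and Dealer 4 bids 8.
Truthful bid 5: loses but pays 5, utility -5.
Bid 8 instead: wins, pays 8, utility 5 - 8 = -3.
Since -3 > -5, bidding 8 is strictly better here, so truthful bidding is not dominant.

No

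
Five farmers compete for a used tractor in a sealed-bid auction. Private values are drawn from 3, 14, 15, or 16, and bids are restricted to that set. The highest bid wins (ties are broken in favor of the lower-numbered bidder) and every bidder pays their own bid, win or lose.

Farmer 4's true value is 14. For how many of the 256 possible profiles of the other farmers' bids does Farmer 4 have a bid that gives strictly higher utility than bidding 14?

Others bid (3, 3, 3, 15): truth gives -14; bid 15 gives -1 > -14. Violating.
Others bid (3, 3, 3, 16): truth gives -14; bid 16 gives -2 > -14. Violating.
Others bid (3, 3, 14, 3): truth gives -14; bid 15 gives -1 > -14. Violating.
Others bid (3, 3, 14, 14): truth gives -14; bid 15 gives -1 > -14. Violating.
Others bid (3, 3, 3, 3): truth gives 0; no alternative beats it.
Others bid (3, 3, 3, 14): truth gives 0; no alternative beats it.
(Checking all 256 profiles: 254 have a profitable deviation, 2 do not.)

254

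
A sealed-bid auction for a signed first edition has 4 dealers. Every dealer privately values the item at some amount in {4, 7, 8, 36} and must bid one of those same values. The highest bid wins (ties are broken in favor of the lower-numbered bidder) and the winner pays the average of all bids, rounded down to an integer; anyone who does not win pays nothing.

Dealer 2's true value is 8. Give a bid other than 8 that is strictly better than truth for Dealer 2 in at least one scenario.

Suppose Dealer 1 bids 4, Dealer 3 bids 4 and Dealer 4 bids 4.
Bid 8: wins, pays 5, utility 8 - 5 = 3.
Bid 7: wins, pays 4, utility 8 - 4 = 4.
So bidding 7 beats truth here (4 > 3).

7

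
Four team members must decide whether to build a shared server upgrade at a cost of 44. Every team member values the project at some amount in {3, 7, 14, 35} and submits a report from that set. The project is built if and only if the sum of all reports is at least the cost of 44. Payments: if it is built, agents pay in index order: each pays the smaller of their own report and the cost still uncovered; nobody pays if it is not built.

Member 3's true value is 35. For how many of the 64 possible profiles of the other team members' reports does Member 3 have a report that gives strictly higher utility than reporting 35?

24

Others report (3, 3, 35): truth gives 0; report 3 gives 32 > 0. Violating.
Others report (3, 7, 35): truth gives 1; report 3 gives 32 > 1. Violating.
Others report (3, 14, 14): truth gives 8; report 14 gives 21 > 8. Violating.
Others report (3, 14, 35): truth gives 8; report 3 gives 32 > 8. Violating.
Others report (3, 3, 3): truth gives 0; no alternative beats it.
Others report (3, 3, 7): truth gives 0; no alternative beats it.
(Checking all 64 profiles: 24 have a profitable deviation, 40 do not.)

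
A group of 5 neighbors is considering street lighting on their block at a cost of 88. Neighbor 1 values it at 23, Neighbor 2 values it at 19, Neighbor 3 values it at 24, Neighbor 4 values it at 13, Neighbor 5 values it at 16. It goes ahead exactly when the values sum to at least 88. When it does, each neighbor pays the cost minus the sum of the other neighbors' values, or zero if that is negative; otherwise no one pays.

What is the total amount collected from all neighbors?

60

Total value 95 ≥ cost 88, so it is built.
Neighbor 1: others sum to 72; max(0, 88 - 72) = 16.
Neighbor 2: others sum to 76; max(0, 88 - 76) = 12.
Neighbor 3: others sum to 71; max(0, 88 - 71) = 17.
Neighbor 4: others sum to 82; max(0, 88 - 82) = 6.
Neighbor 5: others sum to 79; max(0, 88 - 79) = 9.
Total collected = 16 + 12 + 17 + 6 + 9 = 60.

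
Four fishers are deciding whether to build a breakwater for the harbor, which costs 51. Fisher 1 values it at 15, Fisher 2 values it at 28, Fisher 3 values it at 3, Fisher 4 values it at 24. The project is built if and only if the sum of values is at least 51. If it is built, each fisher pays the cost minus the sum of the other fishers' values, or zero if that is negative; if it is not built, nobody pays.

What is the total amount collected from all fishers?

14

Total value 70 ≥ cost 51, so it is built.
Fisher 1: others sum to 55; max(0, 51 - 55) = 0.
Fisher 2: others sum to 42; max(0, 51 - 42) = 9.
Fisher 3: others sum to 67; max(0, 51 - 67) = 0.
Fisher 4: others sum to 46; max(0, 51 - 46) = 5.
Total collected = 0 + 9 + 0 + 5 = 14.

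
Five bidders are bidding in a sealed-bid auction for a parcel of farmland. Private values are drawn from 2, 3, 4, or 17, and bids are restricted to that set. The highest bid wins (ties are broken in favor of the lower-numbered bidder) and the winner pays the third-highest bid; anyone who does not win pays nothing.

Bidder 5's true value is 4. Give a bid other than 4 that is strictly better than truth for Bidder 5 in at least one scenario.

Suppose Bidder 1 bids 2, Bidder 2 bids 2, Bidder 3 bids 2 and Bidder 4 bids 4.
Bid 4: loses, pays 0, utility 0.
Bid 17: wins, pays 2, utility 4 - 2 = 2.
So bidding 17 beats truth here (2 > 0).

17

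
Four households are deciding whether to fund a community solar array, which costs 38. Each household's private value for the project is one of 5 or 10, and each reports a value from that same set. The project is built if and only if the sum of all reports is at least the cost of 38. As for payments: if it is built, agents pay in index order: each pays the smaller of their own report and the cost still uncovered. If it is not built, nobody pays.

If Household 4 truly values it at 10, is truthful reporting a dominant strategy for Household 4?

Yes

Check each profile of the others' reports and compare truth against every alternative report.
Others report (10, 10, 10): truth gives 2, best alternative gives 0.
Others report (5, 5, 5): truth gives 0, best alternative gives 0.
Others report (5, 5, 10): truth gives 0, best alternative gives 0.
Others report (5, 10, 5): truth gives 0, best alternative gives 0.
Others report (5, 10, 10): truth gives 0, best alternative gives 0.
Others report (10, 5, 5): truth gives 0, best alternative gives 0.
(Remaining 2 profiles checked similarly; truth is weakly best in each.)
In every case the truthful report is at least as good as any alternative, so it is a dominant strategy.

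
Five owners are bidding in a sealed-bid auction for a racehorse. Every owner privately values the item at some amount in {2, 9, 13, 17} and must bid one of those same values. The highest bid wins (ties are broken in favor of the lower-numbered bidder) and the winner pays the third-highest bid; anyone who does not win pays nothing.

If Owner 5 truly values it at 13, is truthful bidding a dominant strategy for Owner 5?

No

Consider the case where Owner 1 bids 2, Owner 2 bids 2, Owner 3 bids 2 and Owner 4 bids 13.
Truthful bid 13: loses, pays 0, utility 0.
Bid 17 instead: wins, pays 2, utility 13 - 2 = 11.
Since 11 > 0, bidding 17 is strictly better here, so truthful bidding is not dominant.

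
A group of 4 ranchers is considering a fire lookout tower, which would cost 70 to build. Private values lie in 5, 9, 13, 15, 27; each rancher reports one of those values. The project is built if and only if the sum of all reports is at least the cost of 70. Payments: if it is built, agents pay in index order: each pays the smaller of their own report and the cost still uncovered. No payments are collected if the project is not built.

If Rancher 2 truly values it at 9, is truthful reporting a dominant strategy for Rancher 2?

No

Consider the case where Rancher 1 reports 13, Rancher 3 reports 27 and Rancher 4 reports 27.
Truthful report 9: project built, pays 9, utility 9 - 9 = 0.
Report 5 instead: project built, pays 5, utility 9 - 5 = 4.
Since 4 > 0, reporting 5 is strictly better here, so truthful reporting is not dominant.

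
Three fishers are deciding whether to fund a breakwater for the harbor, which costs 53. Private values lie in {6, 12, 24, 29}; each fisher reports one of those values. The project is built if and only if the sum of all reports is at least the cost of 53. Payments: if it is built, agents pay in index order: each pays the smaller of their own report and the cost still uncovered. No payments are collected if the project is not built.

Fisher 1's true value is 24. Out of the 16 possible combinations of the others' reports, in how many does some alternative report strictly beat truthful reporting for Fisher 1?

6

Others report (12, 29): truth gives 0; report 12 gives 12 > 0. Violating.
Others report (24, 24): truth gives 0; report 6 gives 18 > 0. Violating.
Others report (24, 29): truth gives 0; report 6 gives 18 > 0. Violating.
Others report (29, 12): truth gives 0; report 12 gives 12 > 0. Violating.
Others report (6, 6): truth gives 0; no alternative beats it.
Others report (6, 12): truth gives 0; no alternative beats it.
(Checking all 16 profiles: 6 have a profitable deviation, 10 do not.)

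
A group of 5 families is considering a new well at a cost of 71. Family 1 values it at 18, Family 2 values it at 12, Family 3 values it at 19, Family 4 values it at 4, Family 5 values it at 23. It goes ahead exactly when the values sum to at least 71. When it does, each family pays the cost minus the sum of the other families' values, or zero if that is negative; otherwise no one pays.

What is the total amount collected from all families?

52

Total value 76 ≥ cost 71, so it is built.
Family 1: others sum to 58; max(0, 71 - 58) = 13.
Family 2: others sum to 64; max(0, 71 - 64) = 7.
Family 3: others sum to 57; max(0, 71 - 57) = 14.
Family 4: others sum to 72; max(0, 71 - 72) = 0.
Family 5: others sum to 53; max(0, 71 - 53) = 18.
Total collected = 13 + 7 + 14 + 0 + 18 = 52.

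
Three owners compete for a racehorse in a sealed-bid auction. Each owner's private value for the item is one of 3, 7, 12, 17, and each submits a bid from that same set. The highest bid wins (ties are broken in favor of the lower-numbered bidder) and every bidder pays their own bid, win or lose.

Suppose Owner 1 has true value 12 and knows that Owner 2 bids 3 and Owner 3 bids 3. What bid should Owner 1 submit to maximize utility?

3

Bid 3: wins, pays 3, utility 12 - 3 = 9.
Bid 7: wins, pays 7, utility 12 - 7 = 5.
Bid 12: wins, pays 12, utility 12 - 12 = 0.
Bid 17: wins, pays 17, utility 12 - 17 = -5.
The best choice is 3 with utility 9.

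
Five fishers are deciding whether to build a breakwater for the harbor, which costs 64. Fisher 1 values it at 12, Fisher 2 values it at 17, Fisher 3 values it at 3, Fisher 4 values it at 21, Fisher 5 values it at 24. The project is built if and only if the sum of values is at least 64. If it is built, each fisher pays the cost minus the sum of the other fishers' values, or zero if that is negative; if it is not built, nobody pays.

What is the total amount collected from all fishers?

23

Total value 77 ≥ cost 64, so it is built.
Fisher 1: others sum to 65; max(0, 64 - 65) = 0.
Fisher 2: others sum to 60; max(0, 64 - 60) = 4.
Fisher 3: others sum to 74; max(0, 64 - 74) = 0.
Fisher 4: others sum to 56; max(0, 64 - 56) = 8.
Fisher 5: others sum to 53; max(0, 64 - 53) = 11.
Total collected = 0 + 4 + 0 + 8 + 11 = 23.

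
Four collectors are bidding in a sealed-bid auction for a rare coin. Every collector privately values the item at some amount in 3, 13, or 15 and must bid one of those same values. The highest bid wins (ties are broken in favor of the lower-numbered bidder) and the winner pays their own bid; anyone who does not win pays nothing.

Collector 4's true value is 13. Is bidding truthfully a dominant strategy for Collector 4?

Check each profile of the others' bids and compare truth against every alternative bid.
Others bid (3, 3, 3): truth gives 0, best alternative gives 0.
Others bid (3, 3, 13): truth gives 0, best alternative gives 0.
Others bid (3, 3, 15): truth gives 0, best alternative gives 0.
Others bid (3, 13, 3): truth gives 0, best alternative gives 0.
Others bid (3, 13, 13): truth gives 0, best alternative gives 0.
Others bid (3, 13, 15): truth gives 0, best alternative gives 0.
(Remaining 21 profiles checked similarly; truth is weakly best in each.)
In every case the truthful bid is at least as good as any alternative, so it is a dominant strategy.

Yes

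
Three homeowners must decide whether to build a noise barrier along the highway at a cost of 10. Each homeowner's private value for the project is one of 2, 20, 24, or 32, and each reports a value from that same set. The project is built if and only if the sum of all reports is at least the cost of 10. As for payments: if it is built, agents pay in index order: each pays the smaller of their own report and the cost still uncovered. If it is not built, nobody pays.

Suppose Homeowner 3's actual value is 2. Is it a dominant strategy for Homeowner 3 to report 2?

Yes

Check each profile of the others' reports and compare truth against every alternative report.
Others report (2, 2): truth gives 0, best alternative gives -4.
Others report (2, 20): truth gives 2, best alternative gives 2.
Others report (2, 24): truth gives 2, best alternative gives 2.
Others report (2, 32): truth gives 2, best alternative gives 2.
Others report (20, 2): truth gives 2, best alternative gives 2.
Others report (20, 20): truth gives 2, best alternative gives 2.
(Remaining 10 profiles checked similarly; truth is weakly best in each.)
In every case the truthful report is at least as good as any alternative, so it is a dominant strategy.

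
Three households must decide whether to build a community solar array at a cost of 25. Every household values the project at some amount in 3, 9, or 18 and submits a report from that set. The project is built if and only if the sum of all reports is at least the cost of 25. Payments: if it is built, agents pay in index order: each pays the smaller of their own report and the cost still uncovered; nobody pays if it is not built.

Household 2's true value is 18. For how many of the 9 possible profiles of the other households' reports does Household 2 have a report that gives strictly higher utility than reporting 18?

Others report (3, 18): truth gives 0; report 9 gives 9 > 0. Violating.
Others report (9, 9): truth gives 2; report 9 gives 9 > 2. Violating.
Others report (9, 18): truth gives 2; report 3 gives 15 > 2. Violating.
Others report (18, 9): truth gives 11; report 3 gives 15 > 11. Violating.
Others report (3, 3): truth gives 0; no alternative beats it.
Others report (3, 9): truth gives 0; no alternative beats it.
(Checking all 9 profiles: 5 have a profitable deviation, 4 do not.)

5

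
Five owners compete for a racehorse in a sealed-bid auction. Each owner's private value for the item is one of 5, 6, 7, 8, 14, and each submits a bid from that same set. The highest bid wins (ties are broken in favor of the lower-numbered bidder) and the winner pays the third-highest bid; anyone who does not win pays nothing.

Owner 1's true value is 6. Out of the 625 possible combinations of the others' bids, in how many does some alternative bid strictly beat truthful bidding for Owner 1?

Others bid (5, 5, 5, 7): truth gives 0; bid 7 gives 1 > 0. Violating.
Others bid (5, 5, 5, 8): truth gives 0; bid 8 gives 1 > 0. Violating.
Others bid (5, 5, 5, 14): truth gives 0; bid 14 gives 1 > 0. Violating.
Others bid (5, 5, 7, 5): truth gives 0; bid 7 gives 1 > 0. Violating.
Others bid (5, 5, 5, 5): truth gives 1; no alternative beats it.
Others bid (5, 5, 5, 6): truth gives 1; no alternative beats it.
(Checking all 625 profiles: 12 have a profitable deviation, 613 do not.)

12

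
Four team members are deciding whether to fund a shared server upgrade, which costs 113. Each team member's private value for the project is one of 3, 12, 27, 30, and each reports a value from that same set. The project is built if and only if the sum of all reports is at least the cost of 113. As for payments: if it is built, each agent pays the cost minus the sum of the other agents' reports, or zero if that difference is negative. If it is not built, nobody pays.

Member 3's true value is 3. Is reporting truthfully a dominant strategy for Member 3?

Check each profile of the others' reports and compare truth against every alternative report.
Others report (3, 3, 3): truth gives 0, best alternative gives 0.
Others report (3, 3, 12): truth gives 0, best alternative gives 0.
Others report (3, 3, 27): truth gives 0, best alternative gives 0.
Others report (3, 3, 30): truth gives 0, best alternative gives 0.
Others report (3, 12, 3): truth gives 0, best alternative gives 0.
Others report (3, 12, 12): truth gives 0, best alternative gives 0.
(Remaining 58 profiles checked similarly; truth is weakly best in each.)
In every case the truthful report is at least as good as any alternative, so it is a dominant strategy.

Yes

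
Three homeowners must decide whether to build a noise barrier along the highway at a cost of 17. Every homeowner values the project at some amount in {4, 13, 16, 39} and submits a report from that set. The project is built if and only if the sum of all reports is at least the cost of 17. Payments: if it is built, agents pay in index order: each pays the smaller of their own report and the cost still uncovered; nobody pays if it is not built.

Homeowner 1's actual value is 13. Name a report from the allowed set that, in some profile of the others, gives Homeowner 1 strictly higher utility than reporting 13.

4

Suppose Homeowner 2 reports 4 and Homeowner 3 reports 13.
Report 13: project built, pays 13, utility 13 - 13 = 0.
Report 4: project built, pays 4, utility 13 - 4 = 9.
So reporting 4 beats truth here (9 > 0).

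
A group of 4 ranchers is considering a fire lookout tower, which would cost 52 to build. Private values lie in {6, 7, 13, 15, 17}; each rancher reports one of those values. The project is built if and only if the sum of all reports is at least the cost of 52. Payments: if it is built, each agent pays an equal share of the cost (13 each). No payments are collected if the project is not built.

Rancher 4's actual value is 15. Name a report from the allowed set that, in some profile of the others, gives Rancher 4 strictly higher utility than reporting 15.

17

Suppose Rancher 1 reports 6, Rancher 2 reports 13 and Rancher 3 reports 17.
Report 15: project not built, utility 0.
Report 17: project built, pays 13, utility 15 - 13 = 2.
So reporting 17 beats truth here (2 > 0).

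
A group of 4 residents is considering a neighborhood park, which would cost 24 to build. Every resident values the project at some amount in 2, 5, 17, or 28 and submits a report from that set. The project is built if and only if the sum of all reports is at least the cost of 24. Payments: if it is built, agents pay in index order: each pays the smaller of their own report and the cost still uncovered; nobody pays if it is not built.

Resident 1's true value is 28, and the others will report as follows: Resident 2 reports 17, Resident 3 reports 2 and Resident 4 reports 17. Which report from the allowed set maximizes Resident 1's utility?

2

Report 2: project built, pays 2, utility 28 - 2 = 26.
Report 5: project built, pays 5, utility 28 - 5 = 23.
Report 17: project built, pays 17, utility 28 - 17 = 11.
Report 28: project built, pays 24, utility 28 - 24 = 4.
The best choice is 2 with utility 26.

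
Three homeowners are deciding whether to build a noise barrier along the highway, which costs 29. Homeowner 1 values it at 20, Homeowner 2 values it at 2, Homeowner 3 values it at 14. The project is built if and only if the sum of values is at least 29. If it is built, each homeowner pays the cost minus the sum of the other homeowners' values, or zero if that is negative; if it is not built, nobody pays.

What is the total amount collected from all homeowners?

20

Total value 36 ≥ cost 29, so it is built.
Homeowner 1: others sum to 16; max(0, 29 - 16) = 13.
Homeowner 2: others sum to 34; max(0, 29 - 34) = 0.
Homeowner 3: others sum to 22; max(0, 29 - 22) = 7.
Total collected = 13 + 0 + 7 = 20.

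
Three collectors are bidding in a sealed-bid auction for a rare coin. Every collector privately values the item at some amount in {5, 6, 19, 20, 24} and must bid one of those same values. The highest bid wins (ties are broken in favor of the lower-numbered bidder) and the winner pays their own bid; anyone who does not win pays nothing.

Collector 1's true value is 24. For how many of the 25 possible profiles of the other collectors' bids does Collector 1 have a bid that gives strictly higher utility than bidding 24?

16

Others bid (5, 5): truth gives 0; bid 5 gives 19 > 0. Violating.
Others bid (5, 6): truth gives 0; bid 6 gives 18 > 0. Violating.
Others bid (5, 19): truth gives 0; bid 19 gives 5 > 0. Violating.
Others bid (5, 20): truth gives 0; bid 20 gives 4 > 0. Violating.
Others bid (5, 24): truth gives 0; no alternative beats it.
Others bid (6, 24): truth gives 0; no alternative beats it.
(Checking all 25 profiles: 16 have a profitable deviation, 9 do not.)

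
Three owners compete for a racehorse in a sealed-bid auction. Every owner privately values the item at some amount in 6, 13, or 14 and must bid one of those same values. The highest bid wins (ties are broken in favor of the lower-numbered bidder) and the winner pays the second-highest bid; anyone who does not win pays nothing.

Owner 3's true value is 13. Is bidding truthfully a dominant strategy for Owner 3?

Check each profile of the others' bids and compare truth against every alternative bid.
Others bid (6, 6): truth gives 7, best alternative gives 7.
Others bid (6, 13): truth gives 0, best alternative gives 0.
Others bid (6, 14): truth gives 0, best alternative gives 0.
Others bid (13, 6): truth gives 0, best alternative gives 0.
Others bid (13, 13): truth gives 0, best alternative gives 0.
Others bid (13, 14): truth gives 0, best alternative gives 0.
(Remaining 3 profiles checked similarly; truth is weakly best in each.)
In every case the truthful bid is at least as good as any alternative, so it is a dominant strategy.

Yes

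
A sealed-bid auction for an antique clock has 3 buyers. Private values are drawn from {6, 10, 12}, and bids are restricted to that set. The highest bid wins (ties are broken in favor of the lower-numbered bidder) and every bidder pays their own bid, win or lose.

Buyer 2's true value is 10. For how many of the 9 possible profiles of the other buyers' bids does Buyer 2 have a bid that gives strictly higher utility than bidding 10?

Others bid (6, 12): truth gives -10; bid 12 gives -2 > -10. Violating.
Others bid (10, 6): truth gives -10; bid 12 gives -2 > -10. Violating.
Others bid (10, 10): truth gives -10; bid 12 gives -2 > -10. Violating.
Others bid (10, 12): truth gives -10; bid 12 gives -2 > -10. Violating.
Others bid (6, 6): truth gives 0; no alternative beats it.
Others bid (6, 10): truth gives 0; no alternative beats it.
(Checking all 9 profiles: 7 have a profitable deviation, 2 do not.)

7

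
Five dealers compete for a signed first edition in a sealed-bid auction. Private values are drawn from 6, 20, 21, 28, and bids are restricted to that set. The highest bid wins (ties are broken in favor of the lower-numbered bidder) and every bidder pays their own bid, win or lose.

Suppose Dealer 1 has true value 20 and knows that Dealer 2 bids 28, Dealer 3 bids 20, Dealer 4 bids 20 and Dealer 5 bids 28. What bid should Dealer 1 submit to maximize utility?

6

Bid 6: loses but pays 6, utility -6.
Bid 20: loses but pays 20, utility -20.
Bid 21: loses but pays 21, utility -21.
Bid 28: wins, pays 28, utility 20 - 28 = -8.
The best choice is 6 with utility -6.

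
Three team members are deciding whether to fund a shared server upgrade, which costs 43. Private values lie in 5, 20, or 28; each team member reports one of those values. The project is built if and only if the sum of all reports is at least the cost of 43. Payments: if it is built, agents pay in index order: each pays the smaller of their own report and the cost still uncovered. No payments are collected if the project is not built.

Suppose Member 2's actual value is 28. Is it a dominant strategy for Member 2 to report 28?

Consider the case where Member 1 reports 5 and Member 3 reports 20.
Truthful report 28: project built, pays 28, utility 28 - 28 = 0.
Report 20 instead: project built, pays 20, utility 28 - 20 = 8.
Since 8 > 0, reporting 20 is strictly better here, so truthful reporting is not dominant.

No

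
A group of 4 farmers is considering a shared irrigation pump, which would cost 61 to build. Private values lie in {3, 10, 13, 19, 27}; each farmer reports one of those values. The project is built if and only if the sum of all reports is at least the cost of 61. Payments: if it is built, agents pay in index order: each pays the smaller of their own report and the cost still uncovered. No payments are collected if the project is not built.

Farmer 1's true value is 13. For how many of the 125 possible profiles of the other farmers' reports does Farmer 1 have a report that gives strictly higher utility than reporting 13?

Others report (3, 27, 27): truth gives 0; report 10 gives 3 > 0. Violating.
Others report (10, 19, 27): truth gives 0; report 10 gives 3 > 0. Violating.
Others report (10, 27, 19): truth gives 0; report 10 gives 3 > 0. Violating.
Others report (10, 27, 27): truth gives 0; report 3 gives 10 > 0. Violating.
Others report (3, 3, 3): truth gives 0; no alternative beats it.
Others report (3, 3, 10): truth gives 0; no alternative beats it.
(Checking all 125 profiles: 35 have a profitable deviation, 90 do not.)

35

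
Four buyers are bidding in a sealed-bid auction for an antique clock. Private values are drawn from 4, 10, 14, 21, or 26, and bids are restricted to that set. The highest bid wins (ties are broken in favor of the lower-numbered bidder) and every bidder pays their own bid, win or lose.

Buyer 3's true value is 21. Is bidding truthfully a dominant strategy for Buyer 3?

Consider the case where Buyer 1 bids 4, Buyer 2 bids 4 and Buyer 4 bids 4.
Truthful bid 21: wins, pays 21, utility 21 - 21 = 0.
Bid 10 instead: wins, pays 10, utility 21 - 10 = 11.
Since 11 > 0, bidding 10 is strictly better here, so truthful bidding is not dominant.

No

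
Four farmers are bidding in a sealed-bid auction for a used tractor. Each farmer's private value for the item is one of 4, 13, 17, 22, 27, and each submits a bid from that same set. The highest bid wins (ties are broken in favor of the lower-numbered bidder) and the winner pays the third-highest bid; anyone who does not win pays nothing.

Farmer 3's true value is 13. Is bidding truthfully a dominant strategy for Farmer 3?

No

Consider the case where Farmer 1 bids 4, Farmer 2 bids 4 and Farmer 4 bids 17.
Truthful bid 13: loses, pays 0, utility 0.
Bid 17 instead: wins, pays 4, utility 13 - 4 = 9.
Since 9 > 0, bidding 17 is strictly better here, so truthful bidding is not dominant.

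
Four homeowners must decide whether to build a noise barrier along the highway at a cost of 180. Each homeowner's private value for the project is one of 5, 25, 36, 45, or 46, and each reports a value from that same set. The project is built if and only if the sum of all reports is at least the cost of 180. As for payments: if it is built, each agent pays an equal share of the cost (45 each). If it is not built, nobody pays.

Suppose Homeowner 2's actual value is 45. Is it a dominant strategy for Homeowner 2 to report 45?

Check each profile of the others' reports and compare truth against every alternative report.
Others report (5, 5, 5): truth gives 0, best alternative gives 0.
Others report (5, 5, 25): truth gives 0, best alternative gives 0.
Others report (5, 5, 36): truth gives 0, best alternative gives 0.
Others report (5, 5, 45): truth gives 0, best alternative gives 0.
Others report (5, 5, 46): truth gives 0, best alternative gives 0.
Others report (5, 25, 5): truth gives 0, best alternative gives 0.
(Remaining 119 profiles checked similarly; truth is weakly best in each.)
In every case the truthful report is at least as good as any alternative, so it is a dominant strategy.

Yes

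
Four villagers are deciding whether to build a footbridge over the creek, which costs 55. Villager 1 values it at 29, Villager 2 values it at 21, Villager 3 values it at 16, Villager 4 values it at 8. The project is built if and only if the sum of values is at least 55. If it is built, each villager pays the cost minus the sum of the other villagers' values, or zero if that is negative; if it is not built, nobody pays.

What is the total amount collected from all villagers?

Total value 74 ≥ cost 55, so it is built.
Villager 1: others sum to 45; max(0, 55 - 45) = 10.
Villager 2: others sum to 53; max(0, 55 - 53) = 2.
Villager 3: others sum to 58; max(0, 55 - 58) = 0.
Villager 4: others sum to 66; max(0, 55 - 66) = 0.
Total collected = 10 + 2 + 0 + 0 = 12.

12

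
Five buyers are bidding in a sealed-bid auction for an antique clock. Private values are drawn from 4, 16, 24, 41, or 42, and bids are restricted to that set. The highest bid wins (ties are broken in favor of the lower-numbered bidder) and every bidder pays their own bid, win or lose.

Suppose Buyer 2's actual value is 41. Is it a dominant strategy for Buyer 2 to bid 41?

No

Consider the case where Buyer 1 bids 4, Buyer 3 bids 4, Buyer 4 bids 4 and Buyer 5 bids 4.
Truthful bid 41: wins, pays 41, utility 41 - 41 = 0.
Bid 16 instead: wins, pays 16, utility 41 - 16 = 25.
Since 25 > 0, bidding 16 is strictly better here, so truthful bidding is not dominant.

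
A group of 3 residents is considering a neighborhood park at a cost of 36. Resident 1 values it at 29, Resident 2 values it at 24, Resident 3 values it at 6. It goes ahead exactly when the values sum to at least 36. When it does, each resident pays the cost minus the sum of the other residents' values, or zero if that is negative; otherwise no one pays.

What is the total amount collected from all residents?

7

Total value 59 ≥ cost 36, so it is built.
Resident 1: others sum to 30; max(0, 36 - 30) = 6.
Resident 2: others sum to 35; max(0, 36 - 35) = 1.
Resident 3: others sum to 53; max(0, 36 - 53) = 0.
Total collected = 6 + 1 + 0 = 7.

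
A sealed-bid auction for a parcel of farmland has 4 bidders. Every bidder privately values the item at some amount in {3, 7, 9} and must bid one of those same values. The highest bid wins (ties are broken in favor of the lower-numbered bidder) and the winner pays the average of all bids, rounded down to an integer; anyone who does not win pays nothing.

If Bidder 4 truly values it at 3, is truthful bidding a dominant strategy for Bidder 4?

Check each profile of the others' bids and compare truth against every alternative bid.
Others bid (3, 3, 3): truth gives 0, best alternative gives -1.
Others bid (3, 3, 7): truth gives 0, best alternative gives 0.
Others bid (3, 3, 9): truth gives 0, best alternative gives 0.
Others bid (3, 7, 3): truth gives 0, best alternative gives 0.
Others bid (3, 7, 7): truth gives 0, best alternative gives 0.
Others bid (3, 7, 9): truth gives 0, best alternative gives 0.
(Remaining 21 profiles checked similarly; truth is weakly best in each.)
In every case the truthful bid is at least as good as any alternative, so it is a dominant strategy.

Yes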